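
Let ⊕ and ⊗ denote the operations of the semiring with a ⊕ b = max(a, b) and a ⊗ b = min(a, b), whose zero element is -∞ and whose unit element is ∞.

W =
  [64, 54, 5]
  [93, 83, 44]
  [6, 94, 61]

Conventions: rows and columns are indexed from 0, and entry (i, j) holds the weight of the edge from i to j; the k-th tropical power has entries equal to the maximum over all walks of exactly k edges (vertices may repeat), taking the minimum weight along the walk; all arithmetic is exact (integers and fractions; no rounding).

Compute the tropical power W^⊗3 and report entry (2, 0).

W^⊗2:
  [64, 54, 44]
  [83, 83, 44]
  [93, 83, 61]
W^⊗3:
  [64, 54, 44]
  [83, 83, 44]
  [83, 83, 61]
Key observation: the optimum is the walk 2->1->1->0, with weight 94 min 83 min 93 = 83.
Optimal value attained by: walk 2->1->1->0.
Answer: (W^⊗3)[2][0] = 83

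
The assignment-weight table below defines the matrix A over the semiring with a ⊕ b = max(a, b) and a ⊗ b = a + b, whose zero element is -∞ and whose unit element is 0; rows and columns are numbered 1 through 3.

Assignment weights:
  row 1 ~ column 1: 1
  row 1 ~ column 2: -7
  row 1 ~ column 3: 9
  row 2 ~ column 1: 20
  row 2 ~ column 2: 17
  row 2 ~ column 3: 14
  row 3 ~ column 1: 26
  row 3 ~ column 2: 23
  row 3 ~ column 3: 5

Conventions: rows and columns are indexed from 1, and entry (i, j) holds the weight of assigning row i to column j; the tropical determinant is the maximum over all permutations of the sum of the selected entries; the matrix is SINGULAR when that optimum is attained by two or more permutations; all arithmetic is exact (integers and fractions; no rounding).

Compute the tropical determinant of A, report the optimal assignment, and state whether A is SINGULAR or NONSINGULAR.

σ = (1, 2, 3): 1 + 17 + 5 = 23
σ = (1, 3, 2): 1 + 14 + 23 = 38
σ = (2, 1, 3): (-7) + 20 + 5 = 18
σ = (2, 3, 1): (-7) + 14 + 26 = 33
σ = (3, 1, 2): 9 + 20 + 23 = 52
σ = (3, 2, 1): 9 + 17 + 26 = 52
Optimal value attained by: σ = (3, 1, 2).
Answer: det⊕(A) = 52; verdict: SINGULAR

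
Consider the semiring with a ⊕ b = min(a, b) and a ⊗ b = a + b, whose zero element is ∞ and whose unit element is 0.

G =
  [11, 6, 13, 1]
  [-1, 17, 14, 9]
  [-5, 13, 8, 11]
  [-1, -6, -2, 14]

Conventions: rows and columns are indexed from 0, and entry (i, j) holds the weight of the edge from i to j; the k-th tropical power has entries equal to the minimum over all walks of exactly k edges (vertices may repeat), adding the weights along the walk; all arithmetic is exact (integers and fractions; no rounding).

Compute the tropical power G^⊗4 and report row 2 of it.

G^⊗2:
  [0, -5, -1, 12]
  [8, 3, 7, 0]
  [3, 1, 8, -4]
  [-7, 5, 6, 0]
G^⊗3:
  [-6, 6, 7, 1]
  [-1, -6, -2, 9]
  [-5, -10, -6, 4]
  [-1, -6, -2, -6]
G^⊗4:
  [0, -5, -1, -5]
  [-7, 3, 6, 0]
  [-11, -2, 2, -4]
  [-7, -12, -8, 0]
Answer: row 2 of G^⊗4 = [-11, -2, 2, -4]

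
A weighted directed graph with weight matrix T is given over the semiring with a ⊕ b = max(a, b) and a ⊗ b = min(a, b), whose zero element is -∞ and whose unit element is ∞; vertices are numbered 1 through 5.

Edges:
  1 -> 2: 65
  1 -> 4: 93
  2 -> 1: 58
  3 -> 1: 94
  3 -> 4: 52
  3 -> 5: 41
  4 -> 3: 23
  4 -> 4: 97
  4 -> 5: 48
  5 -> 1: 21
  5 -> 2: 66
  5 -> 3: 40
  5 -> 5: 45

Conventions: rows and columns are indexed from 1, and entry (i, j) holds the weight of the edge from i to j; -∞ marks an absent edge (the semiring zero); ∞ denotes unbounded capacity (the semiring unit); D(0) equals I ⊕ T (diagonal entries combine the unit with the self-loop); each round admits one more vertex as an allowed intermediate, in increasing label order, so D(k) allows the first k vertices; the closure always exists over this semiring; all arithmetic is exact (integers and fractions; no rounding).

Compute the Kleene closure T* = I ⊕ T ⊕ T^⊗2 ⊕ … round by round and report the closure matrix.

D(0):
  [∞, 65, -∞, 93, -∞]
  [58, ∞, -∞, -∞, -∞]
  [94, -∞, ∞, 52, 41]
  [-∞, -∞, 23, ∞, 48]
  [21, 66, 40, -∞, ∞]
D(1):
  [∞, 65, -∞, 93, -∞]
  [58, ∞, -∞, 58, -∞]
  [94, 65, ∞, 93, 41]
  [-∞, -∞, 23, ∞, 48]
  [21, 66, 40, 21, ∞]
D(2):
  [∞, 65, -∞, 93, -∞]
  [58, ∞, -∞, 58, -∞]
  [94, 65, ∞, 93, 41]
  [-∞, -∞, 23, ∞, 48]
  [58, 66, 40, 58, ∞]
D(3):
  [∞, 65, -∞, 93, -∞]
  [58, ∞, -∞, 58, -∞]
  [94, 65, ∞, 93, 41]
  [23, 23, 23, ∞, 48]
  [58, 66, 40, 58, ∞]
D(4):
  [∞, 65, 23, 93, 48]
  [58, ∞, 23, 58, 48]
  [94, 65, ∞, 93, 48]
  [23, 23, 23, ∞, 48]
  [58, 66, 40, 58, ∞]
D(5):
  [∞, 65, 40, 93, 48]
  [58, ∞, 40, 58, 48]
  [94, 65, ∞, 93, 48]
  [48, 48, 40, ∞, 48]
  [58, 66, 40, 58, ∞]
Answer: T* = [[∞, 65, 40, 93, 48], [58, ∞, 40, 58, 48], [94, 65, ∞, 93, 48], [48, 48, 40, ∞, 48], [58, 66, 40, 58, ∞]]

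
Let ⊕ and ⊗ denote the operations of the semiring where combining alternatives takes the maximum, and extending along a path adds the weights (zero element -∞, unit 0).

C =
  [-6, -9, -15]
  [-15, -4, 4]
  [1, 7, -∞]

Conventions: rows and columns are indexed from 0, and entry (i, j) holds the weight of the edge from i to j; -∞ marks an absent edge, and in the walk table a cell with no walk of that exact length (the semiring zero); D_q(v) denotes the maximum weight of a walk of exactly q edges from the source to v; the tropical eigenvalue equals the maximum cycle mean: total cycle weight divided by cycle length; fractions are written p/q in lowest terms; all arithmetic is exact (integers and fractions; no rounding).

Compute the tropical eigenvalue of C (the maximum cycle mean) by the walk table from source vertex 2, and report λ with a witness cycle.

q=0: [-∞, -∞, 0]
q=1: [1, 7, -∞]
q=2: [-5, 3, 11]
q=3: [12, 18, 7]
Optimal cycle mean attained by: cycle 1->2->1, total 4 + 7, length 2.
Answer: λ = 11/2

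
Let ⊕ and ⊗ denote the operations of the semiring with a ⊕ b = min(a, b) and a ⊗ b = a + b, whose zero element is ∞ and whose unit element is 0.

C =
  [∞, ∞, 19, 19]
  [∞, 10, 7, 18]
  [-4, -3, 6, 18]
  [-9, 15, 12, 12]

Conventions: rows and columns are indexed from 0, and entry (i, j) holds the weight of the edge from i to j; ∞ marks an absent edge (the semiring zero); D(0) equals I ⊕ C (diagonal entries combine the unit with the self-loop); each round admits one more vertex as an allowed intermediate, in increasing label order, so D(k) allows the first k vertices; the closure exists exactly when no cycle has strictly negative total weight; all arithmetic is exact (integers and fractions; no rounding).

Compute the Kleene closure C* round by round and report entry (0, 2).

D(0):
  [0, ∞, 19, 19]
  [∞, 0, 7, 18]
  [-4, -3, 0, 18]
  [-9, 15, 12, 0]
D(1):
  [0, ∞, 19, 19]
  [∞, 0, 7, 18]
  [-4, -3, 0, 15]
  [-9, 15, 10, 0]
D(2):
  [0, ∞, 19, 19]
  [∞, 0, 7, 18]
  [-4, -3, 0, 15]
  [-9, 15, 10, 0]
D(3):
  [0, 16, 19, 19]
  [3, 0, 7, 18]
  [-4, -3, 0, 15]
  [-9, 7, 10, 0]
D(4):
  [0, 16, 19, 19]
  [3, 0, 7, 18]
  [-4, -3, 0, 15]
  [-9, 7, 10, 0]
Answer: C*[0][2] = 19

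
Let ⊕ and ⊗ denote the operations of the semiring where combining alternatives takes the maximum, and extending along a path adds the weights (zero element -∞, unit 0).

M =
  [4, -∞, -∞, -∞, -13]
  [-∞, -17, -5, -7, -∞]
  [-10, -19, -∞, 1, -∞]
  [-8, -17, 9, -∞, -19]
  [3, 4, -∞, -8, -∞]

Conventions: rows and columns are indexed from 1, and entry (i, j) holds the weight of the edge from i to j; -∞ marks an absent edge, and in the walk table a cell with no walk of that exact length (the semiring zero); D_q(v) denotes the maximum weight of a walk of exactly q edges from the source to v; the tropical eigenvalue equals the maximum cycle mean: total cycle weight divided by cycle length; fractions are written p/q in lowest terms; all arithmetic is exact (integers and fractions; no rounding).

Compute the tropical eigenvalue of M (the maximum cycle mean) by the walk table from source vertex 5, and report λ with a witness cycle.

q=0: [-∞, -∞, -∞, -∞, 0]
q=1: [3, 4, -∞, -8, -∞]
q=2: [7, -13, 1, -3, -10]
q=3: [11, -6, 6, 2, -6]
q=4: [15, -2, 11, 7, -2]
q=5: [19, 2, 16, 12, 2]
Optimal cycle mean attained by: cycle 3->4->3, total 1 + 9, length 2.
Answer: λ = 5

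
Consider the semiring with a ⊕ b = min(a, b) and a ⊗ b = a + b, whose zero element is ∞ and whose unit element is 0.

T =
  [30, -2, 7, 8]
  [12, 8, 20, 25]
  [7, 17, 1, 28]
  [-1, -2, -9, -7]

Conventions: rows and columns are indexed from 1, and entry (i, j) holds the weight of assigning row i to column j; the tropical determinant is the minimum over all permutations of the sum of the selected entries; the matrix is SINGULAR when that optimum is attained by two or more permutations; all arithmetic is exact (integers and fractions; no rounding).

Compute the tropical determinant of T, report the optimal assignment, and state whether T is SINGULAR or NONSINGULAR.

σ = (1, 2, 3, 4): 30 + 8 + 1 + (-7) = 32
σ = (1, 2, 4, 3): 30 + 8 + 28 + (-9) = 57
σ = (1, 3, 2, 4): 30 + 20 + 17 + (-7) = 60
σ = (1, 3, 4, 2): 30 + 20 + 28 + (-2) = 76
σ = (1, 4, 2, 3): 30 + 25 + 17 + (-9) = 63
σ = (1, 4, 3, 2): 30 + 25 + 1 + (-2) = 54
σ = (2, 1, 3, 4): (-2) + 12 + 1 + (-7) = 4
σ = (2, 1, 4, 3): (-2) + 12 + 28 + (-9) = 29
σ = (2, 3, 1, 4): (-2) + 20 + 7 + (-7) = 18
σ = (2, 3, 4, 1): (-2) + 20 + 28 + (-1) = 45
σ = (2, 4, 1, 3): (-2) + 25 + 7 + (-9) = 21
σ = (2, 4, 3, 1): (-2) + 25 + 1 + (-1) = 23
σ = (3, 1, 2, 4): 7 + 12 + 17 + (-7) = 29
σ = (3, 1, 4, 2): 7 + 12 + 28 + (-2) = 45
σ = (3, 2, 1, 4): 7 + 8 + 7 + (-7) = 15
σ = (3, 2, 4, 1): 7 + 8 + 28 + (-1) = 42
σ = (3, 4, 1, 2): 7 + 25 + 7 + (-2) = 37
σ = (3, 4, 2, 1): 7 + 25 + 17 + (-1) = 48
σ = (4, 1, 2, 3): 8 + 12 + 17 + (-9) = 28
σ = (4, 1, 3, 2): 8 + 12 + 1 + (-2) = 19
σ = (4, 2, 1, 3): 8 + 8 + 7 + (-9) = 14
σ = (4, 2, 3, 1): 8 + 8 + 1 + (-1) = 16
σ = (4, 3, 1, 2): 8 + 20 + 7 + (-2) = 33
σ = (4, 3, 2, 1): 8 + 20 + 17 + (-1) = 44
Optimal value attained by: σ = (2, 1, 3, 4).
Answer: det⊕(T) = 4; verdict: NONSINGULAR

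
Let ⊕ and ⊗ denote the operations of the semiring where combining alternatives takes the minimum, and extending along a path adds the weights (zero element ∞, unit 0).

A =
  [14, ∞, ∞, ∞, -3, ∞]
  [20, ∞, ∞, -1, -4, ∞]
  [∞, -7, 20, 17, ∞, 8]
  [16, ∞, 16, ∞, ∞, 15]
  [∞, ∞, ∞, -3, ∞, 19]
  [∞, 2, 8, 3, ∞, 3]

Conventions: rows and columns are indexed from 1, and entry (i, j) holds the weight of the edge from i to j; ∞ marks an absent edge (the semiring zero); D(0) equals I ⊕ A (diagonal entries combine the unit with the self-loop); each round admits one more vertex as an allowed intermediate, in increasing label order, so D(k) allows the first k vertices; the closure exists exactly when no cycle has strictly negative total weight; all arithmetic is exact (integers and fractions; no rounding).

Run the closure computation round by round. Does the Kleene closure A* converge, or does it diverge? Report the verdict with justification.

D(0):
  [0, ∞, ∞, ∞, -3, ∞]
  [20, 0, ∞, -1, -4, ∞]
  [∞, -7, 0, 17, ∞, 8]
  [16, ∞, 16, 0, ∞, 15]
  [∞, ∞, ∞, -3, 0, 19]
  [∞, 2, 8, 3, ∞, 0]
D(1):
  [0, ∞, ∞, ∞, -3, ∞]
  [20, 0, ∞, -1, -4, ∞]
  [∞, -7, 0, 17, ∞, 8]
  [16, ∞, 16, 0, 13, 15]
  [∞, ∞, ∞, -3, 0, 19]
  [∞, 2, 8, 3, ∞, 0]
D(2):
  [0, ∞, ∞, ∞, -3, ∞]
  [20, 0, ∞, -1, -4, ∞]
  [13, -7, 0, -8, -11, 8]
  [16, ∞, 16, 0, 13, 15]
  [∞, ∞, ∞, -3, 0, 19]
  [22, 2, 8, 1, -2, 0]
D(3):
  [0, ∞, ∞, ∞, -3, ∞]
  [20, 0, ∞, -1, -4, ∞]
  [13, -7, 0, -8, -11, 8]
  [16, 9, 16, 0, 5, 15]
  [∞, ∞, ∞, -3, 0, 19]
  [21, 1, 8, 0, -3, 0]
D(4):
  [0, ∞, ∞, ∞, -3, ∞]
  [15, 0, 15, -1, -4, 14]
  [8, -7, 0, -8, -11, 7]
  [16, 9, 16, 0, 5, 15]
  [13, 6, 13, -3, 0, 12]
  [16, 1, 8, 0, -3, 0]
D(5):
  [0, 3, 10, -6, -3, 9]
  [9, 0, 9, -7, -4, 8]
  [2, -7, 0, -14, -11, 1]
  [16, 9, 16, 0, 5, 15]
  [13, 6, 13, -3, 0, 12]
  [10, 1, 8, -6, -3, 0]
D(6):
  [0, 3, 10, -6, -3, 9]
  [9, 0, 9, -7, -4, 8]
  [2, -7, 0, -14, -11, 1]
  [16, 9, 16, 0, 5, 15]
  [13, 6, 13, -3, 0, 12]
  [10, 1, 8, -6, -3, 0]
Key observation: every diagonal entry stays at the unit through all rounds, so no improving cycle exists.
Answer: CONVERGES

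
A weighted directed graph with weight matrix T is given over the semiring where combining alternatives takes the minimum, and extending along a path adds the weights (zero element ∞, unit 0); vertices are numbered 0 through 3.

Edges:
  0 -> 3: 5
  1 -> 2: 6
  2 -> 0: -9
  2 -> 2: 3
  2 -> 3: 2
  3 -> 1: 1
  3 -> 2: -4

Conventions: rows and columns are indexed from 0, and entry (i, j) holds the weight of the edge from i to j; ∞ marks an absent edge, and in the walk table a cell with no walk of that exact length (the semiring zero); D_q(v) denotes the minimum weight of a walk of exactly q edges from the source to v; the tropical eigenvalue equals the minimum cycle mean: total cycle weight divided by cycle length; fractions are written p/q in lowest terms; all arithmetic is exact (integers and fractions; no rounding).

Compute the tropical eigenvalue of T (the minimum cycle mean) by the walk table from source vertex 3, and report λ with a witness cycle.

q=0: [∞, ∞, ∞, 0]
q=1: [∞, 1, -4, ∞]
q=2: [-13, ∞, -1, -2]
q=3: [-10, -1, -6, -8]
q=4: [-15, -7, -12, -5]
Optimal cycle mean attained by: cycle 0->3->2->0, total 5 + (-4) + (-9), length 3.
Answer: λ = -8/3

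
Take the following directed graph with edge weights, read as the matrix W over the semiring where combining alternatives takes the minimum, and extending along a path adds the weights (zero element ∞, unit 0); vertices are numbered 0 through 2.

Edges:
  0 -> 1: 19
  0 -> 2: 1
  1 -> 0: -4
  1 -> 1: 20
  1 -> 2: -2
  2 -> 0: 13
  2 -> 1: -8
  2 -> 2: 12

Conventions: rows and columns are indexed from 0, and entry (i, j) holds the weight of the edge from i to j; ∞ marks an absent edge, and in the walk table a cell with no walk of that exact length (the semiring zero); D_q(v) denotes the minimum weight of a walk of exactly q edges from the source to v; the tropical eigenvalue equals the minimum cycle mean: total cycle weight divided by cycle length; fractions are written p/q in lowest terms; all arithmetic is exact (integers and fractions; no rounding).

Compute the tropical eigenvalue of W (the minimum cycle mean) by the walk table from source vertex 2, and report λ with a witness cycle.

q=0: [∞, ∞, 0]
q=1: [13, -8, 12]
q=2: [-12, 4, -10]
q=3: [0, -18, -11]
Optimal cycle mean attained by: cycle 1->2->1, total (-2) + (-8), length 2.
Answer: λ = -5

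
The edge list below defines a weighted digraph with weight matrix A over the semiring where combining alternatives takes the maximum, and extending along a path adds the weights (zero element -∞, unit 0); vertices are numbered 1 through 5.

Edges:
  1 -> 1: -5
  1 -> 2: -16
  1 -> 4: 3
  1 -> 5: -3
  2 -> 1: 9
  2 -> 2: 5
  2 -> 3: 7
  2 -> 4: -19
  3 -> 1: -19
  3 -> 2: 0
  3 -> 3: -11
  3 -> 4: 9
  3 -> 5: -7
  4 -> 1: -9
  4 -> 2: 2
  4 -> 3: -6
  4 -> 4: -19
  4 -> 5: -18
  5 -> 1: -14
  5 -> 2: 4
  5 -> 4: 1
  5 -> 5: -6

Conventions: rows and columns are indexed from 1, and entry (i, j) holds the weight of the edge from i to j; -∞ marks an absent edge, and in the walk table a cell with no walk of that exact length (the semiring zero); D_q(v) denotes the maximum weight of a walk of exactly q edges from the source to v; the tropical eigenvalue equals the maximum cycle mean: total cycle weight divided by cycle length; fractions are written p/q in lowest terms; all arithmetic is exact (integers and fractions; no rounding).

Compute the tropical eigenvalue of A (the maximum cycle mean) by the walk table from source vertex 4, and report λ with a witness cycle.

q=0: [-∞, -∞, -∞, 0, -∞]
q=1: [-9, 2, -6, -19, -18]
q=2: [11, 7, 9, 3, -12]
q=3: [16, 12, 14, 18, 8]
q=4: [21, 20, 19, 23, 13]
q=5: [29, 25, 27, 28, 18]
Optimal cycle mean attained by: cycle 2->3->4->2, total 7 + 9 + 2, length 3.
Answer: λ = 6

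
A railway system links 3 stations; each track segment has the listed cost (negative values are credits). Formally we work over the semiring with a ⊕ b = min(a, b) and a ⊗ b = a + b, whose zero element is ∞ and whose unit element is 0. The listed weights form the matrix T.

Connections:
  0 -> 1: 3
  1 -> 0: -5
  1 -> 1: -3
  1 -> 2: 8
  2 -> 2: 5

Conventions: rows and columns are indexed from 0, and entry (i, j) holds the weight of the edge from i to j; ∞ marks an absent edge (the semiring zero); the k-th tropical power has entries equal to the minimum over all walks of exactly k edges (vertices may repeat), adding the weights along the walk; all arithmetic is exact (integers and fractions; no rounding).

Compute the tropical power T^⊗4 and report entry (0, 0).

T^⊗2:
  [-2, 0, 11]
  [-8, -6, 5]
  [∞, ∞, 10]
T^⊗3:
  [-5, -3, 8]
  [-11, -9, 2]
  [∞, ∞, 15]
T^⊗4:
  [-8, -6, 5]
  [-14, -12, -1]
  [∞, ∞, 20]
Key observation: the optimum is the walk 0->1->1->1->0, with weight 3 + (-3) + (-3) + (-5) = -8.
Optimal value attained by: walk 0->1->1->1->0.
Answer: (T^⊗4)[0][0] = -8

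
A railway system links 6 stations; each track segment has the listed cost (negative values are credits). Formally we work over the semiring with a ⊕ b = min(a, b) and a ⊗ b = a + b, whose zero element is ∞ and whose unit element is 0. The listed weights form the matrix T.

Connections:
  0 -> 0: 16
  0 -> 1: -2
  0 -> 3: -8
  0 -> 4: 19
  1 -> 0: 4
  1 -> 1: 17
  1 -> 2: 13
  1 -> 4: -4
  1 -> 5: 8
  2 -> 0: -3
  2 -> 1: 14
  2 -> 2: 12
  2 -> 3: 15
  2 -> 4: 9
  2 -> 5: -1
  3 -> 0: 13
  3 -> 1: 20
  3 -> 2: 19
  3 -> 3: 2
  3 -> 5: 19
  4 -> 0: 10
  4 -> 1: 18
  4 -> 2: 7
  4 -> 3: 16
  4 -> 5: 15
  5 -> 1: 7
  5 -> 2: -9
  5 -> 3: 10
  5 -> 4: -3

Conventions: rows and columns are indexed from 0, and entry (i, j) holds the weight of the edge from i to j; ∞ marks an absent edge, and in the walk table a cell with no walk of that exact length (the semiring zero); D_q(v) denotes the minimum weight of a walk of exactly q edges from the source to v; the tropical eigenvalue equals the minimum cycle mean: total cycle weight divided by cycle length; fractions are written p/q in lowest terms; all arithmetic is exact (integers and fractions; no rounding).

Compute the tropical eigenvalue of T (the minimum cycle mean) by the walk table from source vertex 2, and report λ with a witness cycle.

q=0: [∞, ∞, 0, ∞, ∞, ∞]
q=1: [-3, 14, 12, 15, 9, -1]
q=2: [9, -5, -10, -11, -4, 11]
q=3: [-13, 4, 2, -9, -9, -11]
q=4: [-1, -15, -20, -21, -14, 1]
q=5: [-23, -6, -8, -19, -19, -21]
q=6: [-11, -25, -30, -31, -24, -9]
Optimal cycle mean attained by: cycle 2->5->2, total (-1) + (-9), length 2.
Answer: λ = -5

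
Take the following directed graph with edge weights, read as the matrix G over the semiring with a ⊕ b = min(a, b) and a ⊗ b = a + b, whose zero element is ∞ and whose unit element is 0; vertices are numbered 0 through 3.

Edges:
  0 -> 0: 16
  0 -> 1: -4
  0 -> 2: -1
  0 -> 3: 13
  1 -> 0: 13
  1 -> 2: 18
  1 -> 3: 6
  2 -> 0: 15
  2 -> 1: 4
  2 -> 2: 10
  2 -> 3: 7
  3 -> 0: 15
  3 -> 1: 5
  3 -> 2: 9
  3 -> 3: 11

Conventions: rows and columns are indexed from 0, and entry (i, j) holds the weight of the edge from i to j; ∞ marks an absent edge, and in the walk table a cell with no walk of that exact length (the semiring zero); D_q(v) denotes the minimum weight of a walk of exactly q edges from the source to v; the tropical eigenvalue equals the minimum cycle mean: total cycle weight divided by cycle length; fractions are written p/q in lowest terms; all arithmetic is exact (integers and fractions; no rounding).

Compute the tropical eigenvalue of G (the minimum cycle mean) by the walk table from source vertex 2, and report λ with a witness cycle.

q=0: [∞, ∞, 0, ∞]
q=1: [15, 4, 10, 7]
q=2: [17, 11, 14, 10]
q=3: [24, 13, 16, 17]
q=4: [26, 20, 23, 19]
Optimal cycle mean attained by: cycle 0->1->0, total (-4) + 13, length 2.
Answer: λ = 9/2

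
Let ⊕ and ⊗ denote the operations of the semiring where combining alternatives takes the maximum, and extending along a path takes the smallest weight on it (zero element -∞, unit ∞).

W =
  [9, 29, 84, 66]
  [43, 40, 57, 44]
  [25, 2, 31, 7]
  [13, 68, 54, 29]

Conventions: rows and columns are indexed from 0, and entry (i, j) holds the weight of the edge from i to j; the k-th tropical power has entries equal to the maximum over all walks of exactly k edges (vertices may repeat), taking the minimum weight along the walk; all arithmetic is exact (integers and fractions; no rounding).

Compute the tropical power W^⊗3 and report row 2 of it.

W^⊗2:
  [29, 66, 54, 29]
  [40, 44, 44, 43]
  [25, 25, 31, 25]
  [43, 40, 57, 44]
W^⊗3:
  [43, 40, 57, 44]
  [43, 43, 44, 44]
  [25, 25, 31, 25]
  [40, 44, 44, 43]
Answer: row 2 of W^⊗3 = [25, 25, 31, 25]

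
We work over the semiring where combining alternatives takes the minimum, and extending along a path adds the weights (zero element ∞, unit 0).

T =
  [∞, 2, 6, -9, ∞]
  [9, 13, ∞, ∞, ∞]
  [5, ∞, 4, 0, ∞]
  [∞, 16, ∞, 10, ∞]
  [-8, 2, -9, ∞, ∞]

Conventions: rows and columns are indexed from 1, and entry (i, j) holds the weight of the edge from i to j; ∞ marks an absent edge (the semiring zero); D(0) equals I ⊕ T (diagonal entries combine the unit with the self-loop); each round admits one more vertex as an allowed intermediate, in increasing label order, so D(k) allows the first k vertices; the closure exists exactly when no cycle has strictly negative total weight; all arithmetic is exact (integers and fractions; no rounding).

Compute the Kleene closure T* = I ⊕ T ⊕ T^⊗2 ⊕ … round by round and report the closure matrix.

D(0):
  [0, 2, 6, -9, ∞]
  [9, 0, ∞, ∞, ∞]
  [5, ∞, 0, 0, ∞]
  [∞, 16, ∞, 0, ∞]
  [-8, 2, -9, ∞, 0]
D(1):
  [0, 2, 6, -9, ∞]
  [9, 0, 15, 0, ∞]
  [5, 7, 0, -4, ∞]
  [∞, 16, ∞, 0, ∞]
  [-8, -6, -9, -17, 0]
D(2):
  [0, 2, 6, -9, ∞]
  [9, 0, 15, 0, ∞]
  [5, 7, 0, -4, ∞]
  [25, 16, 31, 0, ∞]
  [-8, -6, -9, -17, 0]
D(3):
  [0, 2, 6, -9, ∞]
  [9, 0, 15, 0, ∞]
  [5, 7, 0, -4, ∞]
  [25, 16, 31, 0, ∞]
  [-8, -6, -9, -17, 0]
D(4):
  [0, 2, 6, -9, ∞]
  [9, 0, 15, 0, ∞]
  [5, 7, 0, -4, ∞]
  [25, 16, 31, 0, ∞]
  [-8, -6, -9, -17, 0]
D(5):
  [0, 2, 6, -9, ∞]
  [9, 0, 15, 0, ∞]
  [5, 7, 0, -4, ∞]
  [25, 16, 31, 0, ∞]
  [-8, -6, -9, -17, 0]
Answer: T* = [[0, 2, 6, -9, ∞], [9, 0, 15, 0, ∞], [5, 7, 0, -4, ∞], [25, 16, 31, 0, ∞], [-8, -6, -9, -17, 0]]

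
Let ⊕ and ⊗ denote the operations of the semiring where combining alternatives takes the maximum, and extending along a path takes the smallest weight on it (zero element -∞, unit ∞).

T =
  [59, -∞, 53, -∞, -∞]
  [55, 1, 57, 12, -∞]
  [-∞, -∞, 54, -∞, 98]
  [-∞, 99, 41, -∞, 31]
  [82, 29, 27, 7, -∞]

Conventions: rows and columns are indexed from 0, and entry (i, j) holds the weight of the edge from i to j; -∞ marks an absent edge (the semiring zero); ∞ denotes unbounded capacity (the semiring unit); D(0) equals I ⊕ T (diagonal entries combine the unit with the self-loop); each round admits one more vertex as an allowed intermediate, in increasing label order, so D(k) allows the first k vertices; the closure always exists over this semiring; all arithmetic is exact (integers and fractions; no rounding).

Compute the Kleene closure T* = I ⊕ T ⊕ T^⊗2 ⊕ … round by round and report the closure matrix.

D(0):
  [∞, -∞, 53, -∞, -∞]
  [55, ∞, 57, 12, -∞]
  [-∞, -∞, ∞, -∞, 98]
  [-∞, 99, 41, ∞, 31]
  [82, 29, 27, 7, ∞]
D(1):
  [∞, -∞, 53, -∞, -∞]
  [55, ∞, 57, 12, -∞]
  [-∞, -∞, ∞, -∞, 98]
  [-∞, 99, 41, ∞, 31]
  [82, 29, 53, 7, ∞]
D(2):
  [∞, -∞, 53, -∞, -∞]
  [55, ∞, 57, 12, -∞]
  [-∞, -∞, ∞, -∞, 98]
  [55, 99, 57, ∞, 31]
  [82, 29, 53, 12, ∞]
D(3):
  [∞, -∞, 53, -∞, 53]
  [55, ∞, 57, 12, 57]
  [-∞, -∞, ∞, -∞, 98]
  [55, 99, 57, ∞, 57]
  [82, 29, 53, 12, ∞]
D(4):
  [∞, -∞, 53, -∞, 53]
  [55, ∞, 57, 12, 57]
  [-∞, -∞, ∞, -∞, 98]
  [55, 99, 57, ∞, 57]
  [82, 29, 53, 12, ∞]
D(5):
  [∞, 29, 53, 12, 53]
  [57, ∞, 57, 12, 57]
  [82, 29, ∞, 12, 98]
  [57, 99, 57, ∞, 57]
  [82, 29, 53, 12, ∞]
Answer: T* = [[∞, 29, 53, 12, 53], [57, ∞, 57, 12, 57], [82, 29, ∞, 12, 98], [57, 99, 57, ∞, 57], [82, 29, 53, 12, ∞]]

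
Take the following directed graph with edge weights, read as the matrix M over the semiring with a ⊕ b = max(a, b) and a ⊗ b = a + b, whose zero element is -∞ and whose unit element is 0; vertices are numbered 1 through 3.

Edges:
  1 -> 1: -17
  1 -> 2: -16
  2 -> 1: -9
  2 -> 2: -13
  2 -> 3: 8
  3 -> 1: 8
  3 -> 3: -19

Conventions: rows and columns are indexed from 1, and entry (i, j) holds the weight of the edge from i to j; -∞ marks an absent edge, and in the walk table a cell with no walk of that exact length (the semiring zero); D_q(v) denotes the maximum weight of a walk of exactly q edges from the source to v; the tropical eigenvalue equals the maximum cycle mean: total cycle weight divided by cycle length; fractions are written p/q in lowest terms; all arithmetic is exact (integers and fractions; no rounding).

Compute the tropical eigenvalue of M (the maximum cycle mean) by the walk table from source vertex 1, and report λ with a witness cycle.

q=0: [0, -∞, -∞]
q=1: [-17, -16, -∞]
q=2: [-25, -29, -8]
q=3: [0, -41, -21]
Optimal cycle mean attained by: cycle 1->2->3->1, total (-16) + 8 + 8, length 3.
Answer: λ = 0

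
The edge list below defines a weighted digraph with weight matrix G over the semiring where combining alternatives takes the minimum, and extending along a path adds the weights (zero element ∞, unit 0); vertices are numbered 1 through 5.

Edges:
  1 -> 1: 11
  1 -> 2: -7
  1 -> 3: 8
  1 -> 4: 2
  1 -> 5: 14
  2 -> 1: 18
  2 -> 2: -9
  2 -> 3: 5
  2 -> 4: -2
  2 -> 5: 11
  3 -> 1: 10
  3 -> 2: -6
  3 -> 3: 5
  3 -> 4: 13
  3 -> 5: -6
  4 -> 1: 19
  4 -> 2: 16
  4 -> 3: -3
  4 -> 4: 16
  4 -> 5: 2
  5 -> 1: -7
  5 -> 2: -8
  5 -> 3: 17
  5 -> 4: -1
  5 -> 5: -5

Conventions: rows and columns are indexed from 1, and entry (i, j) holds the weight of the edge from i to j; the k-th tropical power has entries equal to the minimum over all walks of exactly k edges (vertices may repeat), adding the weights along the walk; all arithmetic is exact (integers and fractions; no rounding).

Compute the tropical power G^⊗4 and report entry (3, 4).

G^⊗2:
  [7, -16, -2, -9, 2]
  [4, -18, -5, -11, -1]
  [-13, -15, -1, -8, -11]
  [-5, -9, 2, 1, -9]
  [-12, -17, -4, -10, -10]
G^⊗3:
  [-5, -25, -12, -18, -8]
  [-8, -27, -14, -20, -11]
  [-18, -24, -11, -17, -16]
  [-16, -18, -4, -11, -14]
  [-17, -26, -13, -19, -15]
G^⊗4:
  [-15, -34, -21, -27, -18]
  [-18, -36, -23, -29, -20]
  [-23, -33, -20, -26, -21]
  [-21, -27, -14, -20, -19]
  [-22, -35, -22, -28, -20]
Key observation: the optimum is the walk 3->2->2->2->4, with weight (-6) + (-9) + (-9) + (-2) = -26.
Optimal value attained by: walk 3->2->2->2->4.
Answer: (G^⊗4)[3][4] = -26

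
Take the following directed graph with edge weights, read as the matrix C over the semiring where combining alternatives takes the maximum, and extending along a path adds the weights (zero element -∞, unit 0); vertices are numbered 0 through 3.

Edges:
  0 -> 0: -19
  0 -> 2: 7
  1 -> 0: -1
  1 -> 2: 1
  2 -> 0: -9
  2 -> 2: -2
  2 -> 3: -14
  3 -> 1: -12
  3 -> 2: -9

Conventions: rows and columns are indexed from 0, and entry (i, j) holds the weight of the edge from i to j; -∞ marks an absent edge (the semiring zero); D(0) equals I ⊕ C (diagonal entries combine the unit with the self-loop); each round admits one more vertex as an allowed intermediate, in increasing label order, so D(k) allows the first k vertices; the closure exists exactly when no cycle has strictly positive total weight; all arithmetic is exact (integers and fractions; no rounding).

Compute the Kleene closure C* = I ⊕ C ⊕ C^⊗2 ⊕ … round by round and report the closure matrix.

D(0):
  [0, -∞, 7, -∞]
  [-1, 0, 1, -∞]
  [-9, -∞, 0, -14]
  [-∞, -12, -9, 0]
D(1):
  [0, -∞, 7, -∞]
  [-1, 0, 6, -∞]
  [-9, -∞, 0, -14]
  [-∞, -12, -9, 0]
D(2):
  [0, -∞, 7, -∞]
  [-1, 0, 6, -∞]
  [-9, -∞, 0, -14]
  [-13, -12, -6, 0]
D(3):
  [0, -∞, 7, -7]
  [-1, 0, 6, -8]
  [-9, -∞, 0, -14]
  [-13, -12, -6, 0]
D(4):
  [0, -19, 7, -7]
  [-1, 0, 6, -8]
  [-9, -26, 0, -14]
  [-13, -12, -6, 0]
Answer: C* = [[0, -19, 7, -7], [-1, 0, 6, -8], [-9, -26, 0, -14], [-13, -12, -6, 0]]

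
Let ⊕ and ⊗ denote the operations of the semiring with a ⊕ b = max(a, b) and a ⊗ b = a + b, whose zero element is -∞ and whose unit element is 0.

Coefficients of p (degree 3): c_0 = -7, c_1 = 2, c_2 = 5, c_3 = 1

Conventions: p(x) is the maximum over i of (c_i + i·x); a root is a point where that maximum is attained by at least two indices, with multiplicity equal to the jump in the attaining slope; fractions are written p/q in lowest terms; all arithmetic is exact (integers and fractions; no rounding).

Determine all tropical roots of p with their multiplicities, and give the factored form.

hull edge (i=0, c=-7) to (i=1, c=2): slope 9, span 1
hull edge (i=1, c=2) to (i=2, c=5): slope 3, span 1
hull edge (i=2, c=5) to (i=3, c=1): slope -4, span 1
Factored form: p(x) = 1 ⊗ (x ⊕ (-9)) ⊗ (x ⊕ (-3)) ⊗ (x ⊕ 4)
Answer: roots = -9 (mult 1), -3 (mult 1), 4 (mult 1)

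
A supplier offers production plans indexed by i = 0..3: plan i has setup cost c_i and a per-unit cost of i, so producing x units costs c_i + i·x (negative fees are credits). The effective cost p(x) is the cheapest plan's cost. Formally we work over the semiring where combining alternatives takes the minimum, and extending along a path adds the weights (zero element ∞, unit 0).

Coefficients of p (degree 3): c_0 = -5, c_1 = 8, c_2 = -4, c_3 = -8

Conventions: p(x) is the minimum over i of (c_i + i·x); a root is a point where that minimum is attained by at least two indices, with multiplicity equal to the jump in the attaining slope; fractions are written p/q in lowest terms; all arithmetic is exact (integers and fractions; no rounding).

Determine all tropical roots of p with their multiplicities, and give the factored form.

hull edge (i=0, c=-5) to (i=3, c=-8): slope -1, span 3
Factored form: p(x) = -8 ⊗ (x ⊕ 1) ⊗ (x ⊕ 1) ⊗ (x ⊕ 1)
Answer: roots = 1 (mult 3)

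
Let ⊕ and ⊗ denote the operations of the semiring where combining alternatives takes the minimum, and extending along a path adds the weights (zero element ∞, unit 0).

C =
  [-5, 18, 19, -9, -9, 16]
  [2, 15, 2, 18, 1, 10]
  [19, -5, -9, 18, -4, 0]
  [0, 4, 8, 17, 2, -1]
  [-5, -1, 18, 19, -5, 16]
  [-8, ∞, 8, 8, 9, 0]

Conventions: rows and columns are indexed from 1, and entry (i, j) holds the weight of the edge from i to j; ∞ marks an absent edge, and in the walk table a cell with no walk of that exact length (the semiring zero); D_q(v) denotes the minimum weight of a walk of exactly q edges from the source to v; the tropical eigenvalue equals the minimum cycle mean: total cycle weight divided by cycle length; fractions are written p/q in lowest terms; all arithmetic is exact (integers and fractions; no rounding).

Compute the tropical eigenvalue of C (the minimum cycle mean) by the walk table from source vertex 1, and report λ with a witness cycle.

q=0: [0, ∞, ∞, ∞, ∞, ∞]
q=1: [-5, 18, 19, -9, -9, 16]
q=2: [-14, -10, -1, -14, -14, -10]
q=3: [-19, -15, -10, -23, -23, -15]
q=4: [-28, -24, -19, -28, -28, -24]
q=5: [-33, -29, -28, -37, -37, -29]
q=6: [-42, -38, -37, -42, -42, -38]
Optimal cycle mean attained by: cycle 3->3, total (-9), length 1.
Answer: λ = -9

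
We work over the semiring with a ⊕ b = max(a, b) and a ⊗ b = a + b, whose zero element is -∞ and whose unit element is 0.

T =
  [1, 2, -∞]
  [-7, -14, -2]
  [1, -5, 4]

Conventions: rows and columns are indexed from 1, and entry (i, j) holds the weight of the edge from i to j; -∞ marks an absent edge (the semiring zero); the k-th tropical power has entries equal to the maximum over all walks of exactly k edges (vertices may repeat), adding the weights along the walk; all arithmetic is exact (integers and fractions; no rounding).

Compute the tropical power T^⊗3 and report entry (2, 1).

T^⊗2:
  [2, 3, 0]
  [-1, -5, 2]
  [5, 3, 8]
T^⊗3:
  [3, 4, 4]
  [3, 1, 6]
  [9, 7, 12]
Key observation: the optimum is the walk 2->3->3->1, with weight (-2) + 4 + 1 = 3.
Optimal value attained by: walk 2->3->3->1.
Answer: (T^⊗3)[2][1] = 3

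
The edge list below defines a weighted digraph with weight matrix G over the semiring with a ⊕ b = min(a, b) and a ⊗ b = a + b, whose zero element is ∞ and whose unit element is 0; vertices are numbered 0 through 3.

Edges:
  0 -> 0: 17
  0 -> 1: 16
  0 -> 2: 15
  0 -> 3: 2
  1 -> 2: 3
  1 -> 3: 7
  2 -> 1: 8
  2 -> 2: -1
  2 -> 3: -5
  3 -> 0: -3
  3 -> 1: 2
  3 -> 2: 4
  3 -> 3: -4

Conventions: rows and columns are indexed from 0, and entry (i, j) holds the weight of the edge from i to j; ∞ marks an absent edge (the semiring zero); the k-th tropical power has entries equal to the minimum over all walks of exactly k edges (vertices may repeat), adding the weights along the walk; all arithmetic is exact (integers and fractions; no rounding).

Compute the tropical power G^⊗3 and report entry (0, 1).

G^⊗2:
  [-1, 4, 6, -2]
  [4, 9, 2, -2]
  [-8, -3, -2, -9]
  [-7, -2, 0, -8]
G^⊗3:
  [-5, 0, 2, -6]
  [-5, 0, 1, -6]
  [-12, -7, -5, -13]
  [-11, -6, -4, -12]
Key observation: the optimum is the walk 0->3->3->1, with weight 2 + (-4) + 2 = 0.
Optimal value attained by: walk 0->3->3->1.
Answer: (G^⊗3)[0][1] = 0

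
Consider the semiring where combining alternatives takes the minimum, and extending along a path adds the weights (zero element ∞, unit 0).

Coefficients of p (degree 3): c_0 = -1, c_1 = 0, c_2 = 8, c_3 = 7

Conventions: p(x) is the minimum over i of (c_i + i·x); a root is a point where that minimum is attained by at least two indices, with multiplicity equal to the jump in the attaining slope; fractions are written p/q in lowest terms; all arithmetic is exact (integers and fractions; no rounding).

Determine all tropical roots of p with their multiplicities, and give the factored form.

hull edge (i=0, c=-1) to (i=1, c=0): slope 1, span 1
hull edge (i=1, c=0) to (i=3, c=7): slope 7/2, span 2
Factored form: p(x) = 7 ⊗ (x ⊕ (-7/2)) ⊗ (x ⊕ (-7/2)) ⊗ (x ⊕ (-1))
Answer: roots = -7/2 (mult 2), -1 (mult 1)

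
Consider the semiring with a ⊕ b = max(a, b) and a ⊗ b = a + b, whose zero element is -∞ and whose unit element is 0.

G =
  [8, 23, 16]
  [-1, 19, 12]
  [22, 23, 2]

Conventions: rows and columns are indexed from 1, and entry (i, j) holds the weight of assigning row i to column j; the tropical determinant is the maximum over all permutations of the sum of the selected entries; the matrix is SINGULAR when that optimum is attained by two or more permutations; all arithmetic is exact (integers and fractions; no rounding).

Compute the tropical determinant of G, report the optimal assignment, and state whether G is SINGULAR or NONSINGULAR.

σ = (1, 2, 3): 8 + 19 + 2 = 29
σ = (1, 3, 2): 8 + 12 + 23 = 43
σ = (2, 1, 3): 23 + (-1) + 2 = 24
σ = (2, 3, 1): 23 + 12 + 22 = 57
σ = (3, 1, 2): 16 + (-1) + 23 = 38
σ = (3, 2, 1): 16 + 19 + 22 = 57
Optimal value attained by: σ = (2, 3, 1).
Answer: det⊕(G) = 57; verdict: SINGULAR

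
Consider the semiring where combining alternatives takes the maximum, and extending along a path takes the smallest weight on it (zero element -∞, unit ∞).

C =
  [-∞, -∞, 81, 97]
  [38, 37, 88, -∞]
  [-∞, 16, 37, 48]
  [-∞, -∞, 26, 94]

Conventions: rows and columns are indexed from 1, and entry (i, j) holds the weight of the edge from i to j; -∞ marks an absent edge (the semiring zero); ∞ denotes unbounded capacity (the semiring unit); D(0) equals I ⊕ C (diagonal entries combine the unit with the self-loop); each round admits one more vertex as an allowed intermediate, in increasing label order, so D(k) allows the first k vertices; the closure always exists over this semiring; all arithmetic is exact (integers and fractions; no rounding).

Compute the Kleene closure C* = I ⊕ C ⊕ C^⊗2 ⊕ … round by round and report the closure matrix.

D(0):
  [∞, -∞, 81, 97]
  [38, ∞, 88, -∞]
  [-∞, 16, ∞, 48]
  [-∞, -∞, 26, ∞]
D(1):
  [∞, -∞, 81, 97]
  [38, ∞, 88, 38]
  [-∞, 16, ∞, 48]
  [-∞, -∞, 26, ∞]
D(2):
  [∞, -∞, 81, 97]
  [38, ∞, 88, 38]
  [16, 16, ∞, 48]
  [-∞, -∞, 26, ∞]
D(3):
  [∞, 16, 81, 97]
  [38, ∞, 88, 48]
  [16, 16, ∞, 48]
  [16, 16, 26, ∞]
D(4):
  [∞, 16, 81, 97]
  [38, ∞, 88, 48]
  [16, 16, ∞, 48]
  [16, 16, 26, ∞]
Answer: C* = [[∞, 16, 81, 97], [38, ∞, 88, 48], [16, 16, ∞, 48], [16, 16, 26, ∞]]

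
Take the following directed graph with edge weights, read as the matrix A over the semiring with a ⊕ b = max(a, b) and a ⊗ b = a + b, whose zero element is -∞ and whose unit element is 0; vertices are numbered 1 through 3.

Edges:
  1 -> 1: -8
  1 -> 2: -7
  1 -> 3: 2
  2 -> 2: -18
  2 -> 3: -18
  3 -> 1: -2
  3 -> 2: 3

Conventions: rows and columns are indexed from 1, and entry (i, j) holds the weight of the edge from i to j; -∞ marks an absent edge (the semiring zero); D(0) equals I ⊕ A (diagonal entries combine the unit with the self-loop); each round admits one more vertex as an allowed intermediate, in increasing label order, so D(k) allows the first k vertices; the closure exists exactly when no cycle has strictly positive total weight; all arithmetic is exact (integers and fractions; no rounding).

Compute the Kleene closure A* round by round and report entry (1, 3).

D(0):
  [0, -7, 2]
  [-∞, 0, -18]
  [-2, 3, 0]
D(1):
  [0, -7, 2]
  [-∞, 0, -18]
  [-2, 3, 0]
D(2):
  [0, -7, 2]
  [-∞, 0, -18]
  [-2, 3, 0]
D(3):
  [0, 5, 2]
  [-20, 0, -18]
  [-2, 3, 0]
Answer: A*[1][3] = 2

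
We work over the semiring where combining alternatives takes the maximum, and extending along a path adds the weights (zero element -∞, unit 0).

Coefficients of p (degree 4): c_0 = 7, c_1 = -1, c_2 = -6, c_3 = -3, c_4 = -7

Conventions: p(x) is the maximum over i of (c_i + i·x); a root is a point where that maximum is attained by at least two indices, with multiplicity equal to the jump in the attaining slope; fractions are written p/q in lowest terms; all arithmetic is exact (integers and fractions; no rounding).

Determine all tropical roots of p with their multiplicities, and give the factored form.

hull edge (i=0, c=7) to (i=3, c=-3): slope -10/3, span 3
hull edge (i=3, c=-3) to (i=4, c=-7): slope -4, span 1
Factored form: p(x) = -7 ⊗ (x ⊕ 10/3) ⊗ (x ⊕ 10/3) ⊗ (x ⊕ 10/3) ⊗ (x ⊕ 4)
Answer: roots = 10/3 (mult 3), 4 (mult 1)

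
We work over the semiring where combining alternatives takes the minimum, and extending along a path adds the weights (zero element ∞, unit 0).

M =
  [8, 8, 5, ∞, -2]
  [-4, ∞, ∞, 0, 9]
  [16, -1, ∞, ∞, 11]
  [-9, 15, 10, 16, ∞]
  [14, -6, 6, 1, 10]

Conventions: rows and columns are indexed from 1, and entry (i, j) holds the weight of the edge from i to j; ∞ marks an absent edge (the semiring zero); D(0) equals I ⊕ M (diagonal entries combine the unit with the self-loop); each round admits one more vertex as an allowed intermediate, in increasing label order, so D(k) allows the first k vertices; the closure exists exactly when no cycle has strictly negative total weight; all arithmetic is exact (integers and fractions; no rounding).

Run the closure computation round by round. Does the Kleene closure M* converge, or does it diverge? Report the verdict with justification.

D(0):
  [0, 8, 5, ∞, -2]
  [-4, 0, ∞, 0, 9]
  [16, -1, 0, ∞, 11]
  [-9, 15, 10, 0, ∞]
  [14, -6, 6, 1, 0]
D(1):
  [0, 8, 5, ∞, -2]
  [-4, 0, 1, 0, -6]
  [16, -1, 0, ∞, 11]
  [-9, -1, -4, 0, -11]
  [14, -6, 6, 1, 0]
Detection: at round 2, diagonal entry (4, 4) turns strictly negative.
Key observation: the cycle 4->1->2->4 has total weight (-9) + 8 + 0, which is strictly negative.
Answer: DIVERGES — negative cycle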